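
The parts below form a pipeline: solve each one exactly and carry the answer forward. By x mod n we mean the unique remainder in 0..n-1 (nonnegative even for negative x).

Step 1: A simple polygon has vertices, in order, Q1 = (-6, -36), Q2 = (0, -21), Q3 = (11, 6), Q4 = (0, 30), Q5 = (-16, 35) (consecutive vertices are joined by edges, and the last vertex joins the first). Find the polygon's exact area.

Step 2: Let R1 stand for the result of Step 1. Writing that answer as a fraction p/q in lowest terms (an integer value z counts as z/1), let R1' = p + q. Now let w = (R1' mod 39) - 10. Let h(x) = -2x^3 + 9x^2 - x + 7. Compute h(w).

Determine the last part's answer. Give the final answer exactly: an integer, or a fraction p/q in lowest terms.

487

Step 1: cross terms: (-6*-21 - 0*-36)=126, (0*6 - 11*-21)=231, (11*30 - 0*6)=330, (0*35 - -16*30)=480, (-16*-36 - -6*35)=786; twice the area = |1953| = 1953; area = 1953/2; answer 1953/2
Step 2: R1 = 1953/2; threaded value p + q = 1955; w = -5; -2*(-5)^3 + 9*(-5)^2 - 1*(-5)^1 + 7 = (250) + (225) + (5) + (7) = 487; answer 487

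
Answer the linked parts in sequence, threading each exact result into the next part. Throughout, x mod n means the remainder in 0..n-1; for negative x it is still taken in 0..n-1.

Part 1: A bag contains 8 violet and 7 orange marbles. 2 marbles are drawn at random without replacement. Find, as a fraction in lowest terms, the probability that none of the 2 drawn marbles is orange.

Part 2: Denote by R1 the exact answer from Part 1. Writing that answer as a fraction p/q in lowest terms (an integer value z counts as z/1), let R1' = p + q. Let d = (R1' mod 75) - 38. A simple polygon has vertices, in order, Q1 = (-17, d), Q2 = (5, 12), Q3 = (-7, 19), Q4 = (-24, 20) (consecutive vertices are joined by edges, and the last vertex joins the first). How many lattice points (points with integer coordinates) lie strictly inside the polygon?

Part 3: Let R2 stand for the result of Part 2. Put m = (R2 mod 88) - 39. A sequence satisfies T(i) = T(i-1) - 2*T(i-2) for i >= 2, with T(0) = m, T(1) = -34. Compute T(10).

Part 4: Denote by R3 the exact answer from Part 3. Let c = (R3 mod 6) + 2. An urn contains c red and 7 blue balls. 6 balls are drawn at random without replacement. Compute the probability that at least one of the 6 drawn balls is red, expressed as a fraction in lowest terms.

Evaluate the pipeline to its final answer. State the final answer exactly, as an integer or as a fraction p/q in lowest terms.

1709/1716

Part 1: total draws C(15,2) = 105; favorable C(8,2) = 28; P = 4/15; answer 4/15
Part 2: R1 = 4/15; threaded value p + q = 19; d = -19; cross terms: (-17*12 - 5*-19)=-109, (5*19 - -7*12)=179, (-7*20 - -24*19)=316, (-24*-19 - -17*20)=796; twice the area = |1182| = 1182; area = 591; boundary points = 1 + 1 + 1 + 1 = 4; strictly interior points = area - boundary/2 + 1 = 590; answer 590
Part 3: R2 = 590; m = 23; T(2) = 1*(-34) - 2*(23) = -80; iterating: T(2)=-80, T(3)=-12, T(4)=148, T(5)=172, T(6)=-124, T(7)=-468, T(8)=-220, T(9)=716, T(10)=1156; answer 1156
Part 4: R3 = 1156; c = 6; total draws C(13,6) = 1716; complement C(7,6) = 7; favorable 1716 - 7 = 1709; P = 1709/1716; answer 1709/1716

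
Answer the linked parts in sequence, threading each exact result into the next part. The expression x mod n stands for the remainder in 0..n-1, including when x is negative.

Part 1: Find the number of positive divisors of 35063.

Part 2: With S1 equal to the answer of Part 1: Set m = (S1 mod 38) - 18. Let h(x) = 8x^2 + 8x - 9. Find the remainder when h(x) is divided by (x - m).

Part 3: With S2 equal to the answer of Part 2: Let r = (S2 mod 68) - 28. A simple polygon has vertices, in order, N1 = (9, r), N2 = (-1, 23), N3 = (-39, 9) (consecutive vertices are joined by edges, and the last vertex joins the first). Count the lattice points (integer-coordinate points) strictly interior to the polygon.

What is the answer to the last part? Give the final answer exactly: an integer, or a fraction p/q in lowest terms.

674

Part 1: 35063 = 7 * 5009; number of divisors = (1+1) * (1+1) = 4; answer 4
Part 2: S1 = 4; m = -14; remainder = value at the root: 8*(-14)^2 + 8*(-14)^1 - 9 = (1568) + (-112) + (-9) = 1447; answer 1447
Part 3: S2 = 1447; r = -9; cross terms: (9*23 - -1*-9)=198, (-1*9 - -39*23)=888, (-39*-9 - 9*9)=270; twice the area = |1356| = 1356; area = 678; boundary points = 2 + 2 + 6 = 10; strictly interior points = area - boundary/2 + 1 = 674; answer 674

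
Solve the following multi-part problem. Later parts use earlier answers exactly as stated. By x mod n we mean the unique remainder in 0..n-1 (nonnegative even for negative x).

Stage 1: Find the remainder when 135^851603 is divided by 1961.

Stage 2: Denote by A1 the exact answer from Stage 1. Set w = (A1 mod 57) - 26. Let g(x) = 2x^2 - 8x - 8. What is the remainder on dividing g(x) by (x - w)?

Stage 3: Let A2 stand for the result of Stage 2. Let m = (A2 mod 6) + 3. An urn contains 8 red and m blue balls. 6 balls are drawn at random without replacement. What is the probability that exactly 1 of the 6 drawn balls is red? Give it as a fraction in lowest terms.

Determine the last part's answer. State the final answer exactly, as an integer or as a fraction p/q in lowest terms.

Stage 1: squarings mod 1961: 135^1=135, 135^2=576, 135^4=367, 135^8=1341, 135^16=44, 135^32=1936, 135^64=625, 135^128=386, 135^256=1921, 135^512=1600, 135^1024=895, 135^2048=937, 135^4096=1402, 135^8192=682, 135^16384=367, 135^32768=1341, 135^65536=44, 135^131072=1936, 135^262144=625, 135^524288=386; 135^851603 = 135^1 * 135^2 * 135^16 * 135^128 * 135^512 * 135^1024 * 135^2048 * 135^4096 * 135^8192 * 135^16384 * 135^32768 * 135^262144 * 135^524288 = 1071 (mod 1961); answer 1071
Stage 2: A1 = 1071; w = 19; remainder = value at the root: 2*(19)^2 - 8*(19)^1 - 8 = (722) + (-152) + (-8) = 562; answer 562
Stage 3: A2 = 562; m = 7; total draws C(15,6) = 5005; favorable C(8,1)*C(7,5) = 168; P = 24/715; answer 24/715

24/715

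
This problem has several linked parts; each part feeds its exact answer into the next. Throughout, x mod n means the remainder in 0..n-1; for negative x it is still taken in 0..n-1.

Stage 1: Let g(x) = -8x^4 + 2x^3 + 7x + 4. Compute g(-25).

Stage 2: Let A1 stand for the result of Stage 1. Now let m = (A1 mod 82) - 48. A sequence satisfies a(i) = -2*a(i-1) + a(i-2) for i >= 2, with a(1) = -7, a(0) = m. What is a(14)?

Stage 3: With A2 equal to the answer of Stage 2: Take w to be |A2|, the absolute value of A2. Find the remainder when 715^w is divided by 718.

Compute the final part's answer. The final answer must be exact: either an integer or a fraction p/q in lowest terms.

Stage 1: -8*(-25)^4 + 2*(-25)^3 + 7*(-25)^1 + 4 = (-3125000) + (-31250) + (-175) + (4) = -3156421; answer -3156421
Stage 2: A1 = -3156421; m = -43; a(2) = -2*(-7) + 1*(-43) = -29; iterating: a(2)=-29, a(3)=51, a(4)=-131, a(5)=313, a(6)=-757, a(7)=1827, a(8)=-4411, a(9)=10649, a(10)=-25709, a(11)=62067, a(12)=-149843, a(13)=361753, a(14)=-873349; answer -873349
Stage 3: A2 = -873349; w = 873349; squarings mod 718: 715^1=715, 715^2=9, 715^4=81, 715^8=99, 715^16=467, 715^32=535, 715^64=461, 715^128=711, 715^256=49, 715^512=247, 715^1024=697, 715^2048=441, 715^4096=621, 715^8192=75, 715^16384=599, 715^32768=519, 715^65536=111, 715^131072=115, 715^262144=301, 715^524288=133; 715^873349 = 715^1 * 715^4 * 715^128 * 715^256 * 715^512 * 715^4096 * 715^16384 * 715^65536 * 715^262144 * 715^524288 = 619 (mod 718); answer 619

619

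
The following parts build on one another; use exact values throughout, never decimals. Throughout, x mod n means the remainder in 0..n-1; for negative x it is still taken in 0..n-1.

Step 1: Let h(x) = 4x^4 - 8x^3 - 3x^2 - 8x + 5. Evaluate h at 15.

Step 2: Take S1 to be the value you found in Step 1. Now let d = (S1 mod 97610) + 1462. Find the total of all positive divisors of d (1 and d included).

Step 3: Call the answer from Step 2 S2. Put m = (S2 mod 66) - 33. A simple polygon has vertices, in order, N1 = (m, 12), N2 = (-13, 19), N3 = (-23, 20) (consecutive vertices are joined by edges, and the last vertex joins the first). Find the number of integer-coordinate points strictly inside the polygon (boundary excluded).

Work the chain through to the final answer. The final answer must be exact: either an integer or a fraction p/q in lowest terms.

Step 1: 4*(15)^4 - 8*(15)^3 - 3*(15)^2 - 8*(15)^1 + 5 = (202500) + (-27000) + (-675) + (-120) + (5) = 174710; answer 174710
Step 2: S1 = 174710; d = 78562; 78562 = 2 * 11 * 3571; sigma = (1 + 2) * (1 + 11) * (1 + 3571) = 3 * 12 * 3572 = 128592; answer 128592
Step 3: S2 = 128592; m = -9; cross terms: (-9*19 - -13*12)=-15, (-13*20 - -23*19)=177, (-23*12 - -9*20)=-96; twice the area = |66| = 66; area = 33; boundary points = 1 + 1 + 2 = 4; strictly interior points = area - boundary/2 + 1 = 32; answer 32

32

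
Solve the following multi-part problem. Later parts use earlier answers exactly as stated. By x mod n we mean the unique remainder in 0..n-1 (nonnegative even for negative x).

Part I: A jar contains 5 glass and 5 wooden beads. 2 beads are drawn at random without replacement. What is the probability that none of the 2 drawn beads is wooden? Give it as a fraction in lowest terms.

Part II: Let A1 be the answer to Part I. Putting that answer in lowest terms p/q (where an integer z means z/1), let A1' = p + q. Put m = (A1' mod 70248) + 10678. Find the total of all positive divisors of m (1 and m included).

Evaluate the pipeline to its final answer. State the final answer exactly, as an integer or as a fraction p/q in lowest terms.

Part I: total draws C(10,2) = 45; favorable C(5,2) = 10; P = 2/9; answer 2/9
Part II: A1 = 2/9; threaded value p + q = 11; m = 10689; 10689 = 3 * 7 * 509; sigma = (1 + 3) * (1 + 7) * (1 + 509) = 4 * 8 * 510 = 16320; answer 16320

16320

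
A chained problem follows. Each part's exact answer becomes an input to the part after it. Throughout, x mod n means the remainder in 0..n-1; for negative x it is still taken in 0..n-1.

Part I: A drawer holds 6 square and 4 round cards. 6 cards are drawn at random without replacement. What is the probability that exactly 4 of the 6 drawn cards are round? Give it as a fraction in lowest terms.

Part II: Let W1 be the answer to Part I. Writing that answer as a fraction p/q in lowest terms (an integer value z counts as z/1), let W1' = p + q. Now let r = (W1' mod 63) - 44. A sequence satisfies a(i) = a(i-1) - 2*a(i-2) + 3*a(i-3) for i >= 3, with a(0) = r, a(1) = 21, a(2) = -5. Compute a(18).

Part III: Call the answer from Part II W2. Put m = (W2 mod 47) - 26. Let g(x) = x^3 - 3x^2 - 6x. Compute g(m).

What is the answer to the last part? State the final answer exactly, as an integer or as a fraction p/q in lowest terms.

-8

Part I: total draws C(10,6) = 210; favorable C(4,4)*C(6,2) = 15; P = 1/14; answer 1/14
Part II: W1 = 1/14; threaded value p + q = 15; r = -29; a(3) = 1*(-5) - 2*(21) + 3*(-29) = -134; iterating: a(3)=-134, a(4)=-61, a(5)=192, a(6)=-88, a(7)=-655, a(8)=97, a(9)=1143, a(10)=-1016, a(11)=-3011, a(12)=2450, a(13)=5424, a(14)=-8509, a(15)=-12007, a(16)=21283, a(17)=19770, a(18)=-58817; answer -58817
Part III: W2 = -58817; m = 1; 1*(1)^3 - 3*(1)^2 - 6*(1)^1 = (1) + (-3) + (-6) = -8; answer -8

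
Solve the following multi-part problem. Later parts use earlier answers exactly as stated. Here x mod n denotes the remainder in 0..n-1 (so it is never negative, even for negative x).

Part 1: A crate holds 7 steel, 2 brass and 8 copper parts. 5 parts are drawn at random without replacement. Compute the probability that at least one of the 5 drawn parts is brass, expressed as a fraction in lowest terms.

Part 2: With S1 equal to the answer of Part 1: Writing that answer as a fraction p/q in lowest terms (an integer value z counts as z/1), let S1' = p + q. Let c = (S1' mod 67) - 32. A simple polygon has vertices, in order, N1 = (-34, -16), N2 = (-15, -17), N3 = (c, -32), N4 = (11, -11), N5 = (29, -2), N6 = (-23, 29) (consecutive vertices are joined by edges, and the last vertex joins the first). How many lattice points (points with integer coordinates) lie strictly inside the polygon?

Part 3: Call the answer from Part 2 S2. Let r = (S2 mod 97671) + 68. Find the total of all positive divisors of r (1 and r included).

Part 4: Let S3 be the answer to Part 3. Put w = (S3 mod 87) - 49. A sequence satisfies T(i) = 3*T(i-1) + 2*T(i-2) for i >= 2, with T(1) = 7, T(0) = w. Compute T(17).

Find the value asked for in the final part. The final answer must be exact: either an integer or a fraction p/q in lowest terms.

5353144405

Part 1: total draws C(17,5) = 6188; complement C(15,5) = 3003; favorable 6188 - 3003 = 3185; P = 35/68; answer 35/68
Part 2: S1 = 35/68; threaded value p + q = 103; c = 4; cross terms: (-34*-17 - -15*-16)=338, (-15*-32 - 4*-17)=548, (4*-11 - 11*-32)=308, (11*-2 - 29*-11)=297, (29*29 - -23*-2)=795, (-23*-16 - -34*29)=1354; twice the area = |3640| = 3640; area = 1820; boundary points = 1 + 1 + 7 + 9 + 1 + 1 = 20; strictly interior points = area - boundary/2 + 1 = 1811; answer 1811
Part 3: S2 = 1811; r = 1879; 1879 is prime, so its only divisors are 1 and 1879; sigma = 1 + 1879 = 1880; answer 1880
Part 4: S3 = 1880; w = 4; T(2) = 3*(7) + 2*(4) = 29; iterating: T(2)=29, T(3)=101, T(4)=361, T(5)=1285, T(6)=4577, T(7)=16301, T(8)=58057, T(9)=206773, T(10)=736433, T(11)=2622845, T(12)=9341401, T(13)=33269893, T(14)=118492481, T(15)=422017229, T(16)=1503036649, T(17)=5353144405; answer 5353144405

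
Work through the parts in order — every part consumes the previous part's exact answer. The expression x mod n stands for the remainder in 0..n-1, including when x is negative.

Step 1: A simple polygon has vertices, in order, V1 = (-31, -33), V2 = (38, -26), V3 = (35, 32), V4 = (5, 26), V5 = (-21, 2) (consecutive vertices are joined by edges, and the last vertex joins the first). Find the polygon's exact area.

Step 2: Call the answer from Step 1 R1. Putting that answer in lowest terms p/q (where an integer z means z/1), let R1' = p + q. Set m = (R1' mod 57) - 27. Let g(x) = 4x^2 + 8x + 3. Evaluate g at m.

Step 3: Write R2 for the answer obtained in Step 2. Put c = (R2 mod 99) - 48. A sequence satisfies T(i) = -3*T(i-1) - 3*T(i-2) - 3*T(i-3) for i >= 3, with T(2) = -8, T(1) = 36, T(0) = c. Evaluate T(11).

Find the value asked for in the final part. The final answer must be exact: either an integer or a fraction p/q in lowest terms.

Step 1: cross terms: (-31*-26 - 38*-33)=2060, (38*32 - 35*-26)=2126, (35*26 - 5*32)=750, (5*2 - -21*26)=556, (-21*-33 - -31*2)=755; twice the area = |6247| = 6247; area = 6247/2; answer 6247/2
Step 2: R1 = 6247/2; threaded value p + q = 6249; m = 9; 4*(9)^2 + 8*(9)^1 + 3 = (324) + (72) + (3) = 399; answer 399
Step 3: R2 = 399; c = -45; T(3) = -3*(-8) - 3*(36) - 3*(-45) = 51; iterating: T(3)=51, T(4)=-237, T(5)=582, T(6)=-1188, T(7)=2529, T(8)=-5769, T(9)=13284, T(10)=-30132, T(11)=67851; answer 67851

67851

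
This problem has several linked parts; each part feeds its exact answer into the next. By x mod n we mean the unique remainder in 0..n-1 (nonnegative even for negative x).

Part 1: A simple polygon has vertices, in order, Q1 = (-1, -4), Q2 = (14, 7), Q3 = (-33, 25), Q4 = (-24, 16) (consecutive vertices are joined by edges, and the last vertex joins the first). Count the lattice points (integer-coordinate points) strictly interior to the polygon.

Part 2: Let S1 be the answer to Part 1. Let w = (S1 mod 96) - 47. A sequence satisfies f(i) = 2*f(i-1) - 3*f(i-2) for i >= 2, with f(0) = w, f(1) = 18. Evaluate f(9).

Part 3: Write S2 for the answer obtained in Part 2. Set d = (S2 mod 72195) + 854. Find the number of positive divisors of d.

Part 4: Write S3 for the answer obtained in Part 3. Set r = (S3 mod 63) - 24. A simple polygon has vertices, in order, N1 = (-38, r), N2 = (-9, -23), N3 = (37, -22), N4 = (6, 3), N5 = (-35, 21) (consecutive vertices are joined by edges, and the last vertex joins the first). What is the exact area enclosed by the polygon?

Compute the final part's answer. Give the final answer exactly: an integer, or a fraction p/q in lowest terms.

Part 1: cross terms: (-1*7 - 14*-4)=49, (14*25 - -33*7)=581, (-33*16 - -24*25)=72, (-24*-4 - -1*16)=112; twice the area = |814| = 814; area = 407; boundary points = 1 + 1 + 9 + 1 = 12; strictly interior points = area - boundary/2 + 1 = 402; answer 402
Part 2: S1 = 402; w = -29; f(2) = 2*(18) - 3*(-29) = 123; iterating: f(2)=123, f(3)=192, f(4)=15, f(5)=-546, f(6)=-1137, f(7)=-636, f(8)=2139, f(9)=6186; answer 6186
Part 3: S2 = 6186; d = 7040; 7040 = 2^7 * 5 * 11; number of divisors = (7+1) * (1+1) * (1+1) = 32; answer 32
Part 4: S3 = 32; r = 8; cross terms: (-38*-23 - -9*8)=946, (-9*-22 - 37*-23)=1049, (37*3 - 6*-22)=243, (6*21 - -35*3)=231, (-35*8 - -38*21)=518; twice the area = |2987| = 2987; area = 2987/2; answer 2987/2

2987/2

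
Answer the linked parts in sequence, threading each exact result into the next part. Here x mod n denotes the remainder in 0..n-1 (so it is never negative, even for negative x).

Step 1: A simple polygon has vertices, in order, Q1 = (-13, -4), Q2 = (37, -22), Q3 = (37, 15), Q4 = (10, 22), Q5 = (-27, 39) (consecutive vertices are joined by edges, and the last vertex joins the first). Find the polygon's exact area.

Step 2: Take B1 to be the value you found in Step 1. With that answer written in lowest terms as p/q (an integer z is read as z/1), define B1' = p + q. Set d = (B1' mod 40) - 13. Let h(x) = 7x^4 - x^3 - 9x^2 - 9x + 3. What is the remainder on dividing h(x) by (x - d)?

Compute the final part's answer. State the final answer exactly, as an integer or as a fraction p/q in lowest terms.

Step 1: cross terms: (-13*-22 - 37*-4)=434, (37*15 - 37*-22)=1369, (37*22 - 10*15)=664, (10*39 - -27*22)=984, (-27*-4 - -13*39)=615; twice the area = |4066| = 4066; area = 2033; answer 2033
Step 2: B1 = 2033; threaded value p + q = 2034; d = 21; remainder = value at the root: 7*(21)^4 - 1*(21)^3 - 9*(21)^2 - 9*(21)^1 + 3 = (1361367) + (-9261) + (-3969) + (-189) + (3) = 1347951; answer 1347951

1347951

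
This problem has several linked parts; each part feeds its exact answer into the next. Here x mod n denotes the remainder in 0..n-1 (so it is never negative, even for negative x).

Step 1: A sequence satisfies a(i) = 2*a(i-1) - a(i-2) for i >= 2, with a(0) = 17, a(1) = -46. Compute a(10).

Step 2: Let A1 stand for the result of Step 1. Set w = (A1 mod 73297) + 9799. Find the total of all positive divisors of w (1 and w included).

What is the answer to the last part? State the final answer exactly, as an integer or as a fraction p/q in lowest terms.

82484

Step 1: a(2) = 2*(-46) - 1*(17) = -109; iterating: a(2)=-109, a(3)=-172, a(4)=-235, a(5)=-298, a(6)=-361, a(7)=-424, a(8)=-487, a(9)=-550, a(10)=-613; answer -613
Step 2: A1 = -613; w = 82483; 82483 is prime, so its only divisors are 1 and 82483; sigma = 1 + 82483 = 82484; answer 82484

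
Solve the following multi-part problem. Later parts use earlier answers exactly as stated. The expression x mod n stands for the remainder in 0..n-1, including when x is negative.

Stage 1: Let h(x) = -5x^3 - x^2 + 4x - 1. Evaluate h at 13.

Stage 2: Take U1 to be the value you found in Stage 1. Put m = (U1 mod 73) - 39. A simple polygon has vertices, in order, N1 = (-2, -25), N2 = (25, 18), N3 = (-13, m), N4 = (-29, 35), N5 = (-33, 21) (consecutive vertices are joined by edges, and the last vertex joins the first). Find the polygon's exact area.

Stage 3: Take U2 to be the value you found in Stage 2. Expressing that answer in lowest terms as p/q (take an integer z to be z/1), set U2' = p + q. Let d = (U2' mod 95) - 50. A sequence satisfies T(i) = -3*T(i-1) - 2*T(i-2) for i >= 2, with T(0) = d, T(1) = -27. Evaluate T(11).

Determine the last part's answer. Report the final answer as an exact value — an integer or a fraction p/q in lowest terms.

Stage 1: -5*(13)^3 - 1*(13)^2 + 4*(13)^1 - 1 = (-10985) + (-169) + (52) + (-1) = -11103; answer -11103
Stage 2: U1 = -11103; m = 27; cross terms: (-2*18 - 25*-25)=589, (25*27 - -13*18)=909, (-13*35 - -29*27)=328, (-29*21 - -33*35)=546, (-33*-25 - -2*21)=867; twice the area = |3239| = 3239; area = 3239/2; answer 3239/2
Stage 3: U2 = 3239/2; threaded value p + q = 3241; d = -39; T(2) = -3*(-27) - 2*(-39) = 159; iterating: T(2)=159, T(3)=-423, T(4)=951, T(5)=-2007, T(6)=4119, T(7)=-8343, T(8)=16791, T(9)=-33687, T(10)=67479, T(11)=-135063; answer -135063

-135063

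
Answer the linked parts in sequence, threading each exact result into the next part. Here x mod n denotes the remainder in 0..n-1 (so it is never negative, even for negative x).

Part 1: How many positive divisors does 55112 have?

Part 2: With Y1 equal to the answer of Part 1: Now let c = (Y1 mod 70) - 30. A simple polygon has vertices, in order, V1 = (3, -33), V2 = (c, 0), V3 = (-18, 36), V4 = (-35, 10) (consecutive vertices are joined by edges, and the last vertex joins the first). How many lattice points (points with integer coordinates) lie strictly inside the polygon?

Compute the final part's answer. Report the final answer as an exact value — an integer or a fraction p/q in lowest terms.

Part 1: 55112 = 2^3 * 83^2; number of divisors = (3+1) * (2+1) = 12; answer 12
Part 2: Y1 = 12; c = -18; cross terms: (3*0 - -18*-33)=-594, (-18*36 - -18*0)=-648, (-18*10 - -35*36)=1080, (-35*-33 - 3*10)=1125; twice the area = |963| = 963; area = 963/2; boundary points = 3 + 36 + 1 + 1 = 41; strictly interior points = area - boundary/2 + 1 = 462; answer 462

462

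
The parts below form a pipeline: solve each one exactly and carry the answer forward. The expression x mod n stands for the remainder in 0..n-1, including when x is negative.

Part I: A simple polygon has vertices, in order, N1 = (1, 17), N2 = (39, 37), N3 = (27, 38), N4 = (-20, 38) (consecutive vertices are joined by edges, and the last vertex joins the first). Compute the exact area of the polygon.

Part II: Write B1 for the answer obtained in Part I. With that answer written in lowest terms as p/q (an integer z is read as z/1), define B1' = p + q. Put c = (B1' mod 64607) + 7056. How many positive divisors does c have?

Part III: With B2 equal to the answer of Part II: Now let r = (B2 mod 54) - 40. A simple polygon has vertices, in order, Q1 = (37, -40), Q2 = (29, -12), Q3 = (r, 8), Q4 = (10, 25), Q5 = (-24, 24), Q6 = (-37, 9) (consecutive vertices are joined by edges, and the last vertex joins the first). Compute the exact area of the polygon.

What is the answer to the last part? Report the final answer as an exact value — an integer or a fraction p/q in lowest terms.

Part I: cross terms: (1*37 - 39*17)=-626, (39*38 - 27*37)=483, (27*38 - -20*38)=1786, (-20*17 - 1*38)=-378; twice the area = |1265| = 1265; area = 1265/2; answer 1265/2
Part II: B1 = 1265/2; threaded value p + q = 1267; c = 8323; 8323 = 7 * 29 * 41; number of divisors = (1+1) * (1+1) * (1+1) = 8; answer 8
Part III: B2 = 8; r = -32; cross terms: (37*-12 - 29*-40)=716, (29*8 - -32*-12)=-152, (-32*25 - 10*8)=-880, (10*24 - -24*25)=840, (-24*9 - -37*24)=672, (-37*-40 - 37*9)=1147; twice the area = |2343| = 2343; area = 2343/2; answer 2343/2

2343/2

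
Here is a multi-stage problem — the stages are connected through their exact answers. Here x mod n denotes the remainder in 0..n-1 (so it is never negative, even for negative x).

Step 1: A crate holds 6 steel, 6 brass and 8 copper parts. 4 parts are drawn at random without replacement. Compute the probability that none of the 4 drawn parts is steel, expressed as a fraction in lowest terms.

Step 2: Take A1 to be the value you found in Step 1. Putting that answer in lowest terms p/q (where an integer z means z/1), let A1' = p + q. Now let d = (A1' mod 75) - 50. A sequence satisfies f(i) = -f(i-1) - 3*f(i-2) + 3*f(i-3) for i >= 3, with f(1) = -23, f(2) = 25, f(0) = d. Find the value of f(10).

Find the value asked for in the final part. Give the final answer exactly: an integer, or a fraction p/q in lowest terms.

Step 1: total draws C(20,4) = 4845; favorable C(14,4) = 1001; P = 1001/4845; answer 1001/4845
Step 2: A1 = 1001/4845; threaded value p + q = 5846; d = 21; f(3) = -1*(25) - 3*(-23) + 3*(21) = 107; iterating: f(3)=107, f(4)=-251, f(5)=5, f(6)=1069, f(7)=-1837, f(8)=-1355, f(9)=10073, f(10)=-11519; answer -11519

-11519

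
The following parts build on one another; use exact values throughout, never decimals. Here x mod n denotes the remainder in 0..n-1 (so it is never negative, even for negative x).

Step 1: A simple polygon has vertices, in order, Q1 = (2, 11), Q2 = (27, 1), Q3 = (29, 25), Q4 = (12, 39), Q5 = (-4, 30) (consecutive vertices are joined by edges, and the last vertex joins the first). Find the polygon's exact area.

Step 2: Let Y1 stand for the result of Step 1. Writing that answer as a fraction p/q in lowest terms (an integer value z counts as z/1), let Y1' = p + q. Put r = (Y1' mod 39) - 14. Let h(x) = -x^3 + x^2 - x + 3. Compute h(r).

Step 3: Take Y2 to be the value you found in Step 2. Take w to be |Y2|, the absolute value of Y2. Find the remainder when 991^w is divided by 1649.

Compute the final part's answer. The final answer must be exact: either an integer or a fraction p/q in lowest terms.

464

Step 1: cross terms: (2*1 - 27*11)=-295, (27*25 - 29*1)=646, (29*39 - 12*25)=831, (12*30 - -4*39)=516, (-4*11 - 2*30)=-104; twice the area = |1594| = 1594; area = 797; answer 797
Step 2: Y1 = 797; threaded value p + q = 798; r = 4; -1*(4)^3 + 1*(4)^2 - 1*(4)^1 + 3 = (-64) + (16) + (-4) + (3) = -49; answer -49
Step 3: Y2 = -49; w = 49; squarings mod 1649: 991^1=991, 991^2=926, 991^4=1645, 991^8=16, 991^16=256, 991^32=1225; 991^49 = 991^1 * 991^16 * 991^32 = 464 (mod 1649); answer 464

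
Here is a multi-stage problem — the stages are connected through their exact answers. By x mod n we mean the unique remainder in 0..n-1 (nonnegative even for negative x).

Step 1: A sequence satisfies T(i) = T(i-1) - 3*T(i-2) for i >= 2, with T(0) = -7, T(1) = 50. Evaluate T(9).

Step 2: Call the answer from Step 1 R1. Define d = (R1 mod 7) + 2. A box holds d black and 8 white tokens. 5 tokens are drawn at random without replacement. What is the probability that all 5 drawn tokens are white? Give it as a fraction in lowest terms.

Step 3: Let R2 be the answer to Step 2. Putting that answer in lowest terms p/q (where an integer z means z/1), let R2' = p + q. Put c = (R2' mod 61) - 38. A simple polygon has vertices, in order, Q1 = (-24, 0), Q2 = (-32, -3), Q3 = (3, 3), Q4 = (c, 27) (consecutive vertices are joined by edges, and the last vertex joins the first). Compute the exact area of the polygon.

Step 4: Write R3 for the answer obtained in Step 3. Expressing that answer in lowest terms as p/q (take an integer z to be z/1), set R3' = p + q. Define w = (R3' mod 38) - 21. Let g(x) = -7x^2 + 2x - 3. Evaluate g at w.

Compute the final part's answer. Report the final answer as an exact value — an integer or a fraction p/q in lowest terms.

-435

Step 1: T(2) = 1*(50) - 3*(-7) = 71; iterating: T(2)=71, T(3)=-79, T(4)=-292, T(5)=-55, T(6)=821, T(7)=986, T(8)=-1477, T(9)=-4435; answer -4435
Step 2: R1 = -4435; d = 5; total draws C(13,5) = 1287; favorable C(8,5) = 56; P = 56/1287; answer 56/1287
Step 3: R2 = 56/1287; threaded value p + q = 1343; c = -37; cross terms: (-24*-3 - -32*0)=72, (-32*3 - 3*-3)=-87, (3*27 - -37*3)=192, (-37*0 - -24*27)=648; twice the area = |825| = 825; area = 825/2; answer 825/2
Step 4: R3 = 825/2; threaded value p + q = 827; w = 8; -7*(8)^2 + 2*(8)^1 - 3 = (-448) + (16) + (-3) = -435; answer -435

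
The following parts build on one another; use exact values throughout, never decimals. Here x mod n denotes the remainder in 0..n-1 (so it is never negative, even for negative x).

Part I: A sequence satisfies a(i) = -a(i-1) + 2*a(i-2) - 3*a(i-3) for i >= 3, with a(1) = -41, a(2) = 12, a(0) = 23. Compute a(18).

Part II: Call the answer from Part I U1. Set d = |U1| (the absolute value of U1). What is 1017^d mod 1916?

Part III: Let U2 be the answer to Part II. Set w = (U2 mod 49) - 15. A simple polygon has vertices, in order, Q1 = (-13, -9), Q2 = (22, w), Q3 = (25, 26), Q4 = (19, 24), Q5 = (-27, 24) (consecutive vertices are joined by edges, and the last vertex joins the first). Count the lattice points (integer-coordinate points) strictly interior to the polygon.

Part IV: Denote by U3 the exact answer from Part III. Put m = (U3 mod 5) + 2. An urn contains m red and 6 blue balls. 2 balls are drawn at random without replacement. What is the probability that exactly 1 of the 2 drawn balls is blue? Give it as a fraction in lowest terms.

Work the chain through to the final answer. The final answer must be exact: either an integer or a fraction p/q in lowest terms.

Part I: a(3) = -1*(12) + 2*(-41) - 3*(23) = -163; iterating: a(3)=-163, a(4)=310, a(5)=-672, a(6)=1781, a(7)=-4055, a(8)=9633, a(9)=-23086, a(10)=54517, a(11)=-129588, a(12)=307880, a(13)=-730607, a(14)=1735131, a(15)=-4119985, a(16)=9782068, a(17)=-23227431, a(18)=55151522; answer 55151522
Part II: U1 = 55151522; d = 55151522; squarings mod 1916: 1017^1=1017, 1017^2=1565, 1017^4=577, 1017^8=1461, 1017^16=97, 1017^32=1745, 1017^64=501, 1017^128=5, 1017^256=25, 1017^512=625, 1017^1024=1677, 1017^2048=1557, 1017^4096=509, 1017^8192=421, 1017^16384=969, 1017^32768=121, 1017^65536=1229, 1017^131072=633, 1017^262144=245, 1017^524288=629, 1017^1048576=945, 1017^2097152=169, 1017^4194304=1737, 1017^8388608=1385, 1017^16777216=309, 1017^33554432=1597; 1017^55151522 = 1017^2 * 1017^32 * 1017^128 * 1017^256 * 1017^512 * 1017^2048 * 1017^32768 * 1017^65536 * 1017^524288 * 1017^4194304 * 1017^16777216 * 1017^33554432 = 1285 (mod 1916); answer 1285
Part III: U2 = 1285; w = -4; cross terms: (-13*-4 - 22*-9)=250, (22*26 - 25*-4)=672, (25*24 - 19*26)=106, (19*24 - -27*24)=1104, (-27*-9 - -13*24)=555; twice the area = |2687| = 2687; area = 2687/2; boundary points = 5 + 3 + 2 + 46 + 1 = 57; strictly interior points = area - boundary/2 + 1 = 1316; answer 1316
Part IV: U3 = 1316; m = 3; total draws C(9,2) = 36; favorable C(6,1)*C(3,1) = 18; P = 1/2; answer 1/2

1/2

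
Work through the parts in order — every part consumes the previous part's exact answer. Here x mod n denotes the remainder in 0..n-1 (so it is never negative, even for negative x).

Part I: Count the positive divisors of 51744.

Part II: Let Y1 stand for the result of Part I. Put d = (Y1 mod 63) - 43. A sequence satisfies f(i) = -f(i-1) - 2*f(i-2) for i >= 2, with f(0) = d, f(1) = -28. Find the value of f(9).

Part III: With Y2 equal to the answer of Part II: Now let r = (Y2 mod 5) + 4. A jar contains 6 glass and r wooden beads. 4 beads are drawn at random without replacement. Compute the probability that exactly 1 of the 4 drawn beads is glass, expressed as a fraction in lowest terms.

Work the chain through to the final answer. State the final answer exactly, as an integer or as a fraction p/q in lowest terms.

Part I: 51744 = 2^5 * 3 * 7^2 * 11; number of divisors = (5+1) * (1+1) * (2+1) * (1+1) = 72; answer 72
Part II: Y1 = 72; d = -34; f(2) = -1*(-28) - 2*(-34) = 96; iterating: f(2)=96, f(3)=-40, f(4)=-152, f(5)=232, f(6)=72, f(7)=-536, f(8)=392, f(9)=680; answer 680
Part III: Y2 = 680; r = 4; total draws C(10,4) = 210; favorable C(6,1)*C(4,3) = 24; P = 4/35; answer 4/35

4/35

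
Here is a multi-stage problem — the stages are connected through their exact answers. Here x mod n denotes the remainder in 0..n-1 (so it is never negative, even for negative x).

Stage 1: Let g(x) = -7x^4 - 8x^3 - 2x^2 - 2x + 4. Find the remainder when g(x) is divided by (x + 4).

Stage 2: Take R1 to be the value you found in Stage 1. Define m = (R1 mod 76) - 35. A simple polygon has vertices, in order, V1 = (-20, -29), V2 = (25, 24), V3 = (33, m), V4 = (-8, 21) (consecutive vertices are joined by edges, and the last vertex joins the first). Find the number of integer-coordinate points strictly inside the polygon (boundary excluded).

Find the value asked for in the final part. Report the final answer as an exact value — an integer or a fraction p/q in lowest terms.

942

Stage 1: remainder = value at the root: -7*(-4)^4 - 8*(-4)^3 - 2*(-4)^2 - 2*(-4)^1 + 4 = (-1792) + (512) + (-32) + (8) + (4) = -1300; answer -1300
Stage 2: R1 = -1300; m = 33; cross terms: (-20*24 - 25*-29)=245, (25*33 - 33*24)=33, (33*21 - -8*33)=957, (-8*-29 - -20*21)=652; twice the area = |1887| = 1887; area = 1887/2; boundary points = 1 + 1 + 1 + 2 = 5; strictly interior points = area - boundary/2 + 1 = 942; answer 942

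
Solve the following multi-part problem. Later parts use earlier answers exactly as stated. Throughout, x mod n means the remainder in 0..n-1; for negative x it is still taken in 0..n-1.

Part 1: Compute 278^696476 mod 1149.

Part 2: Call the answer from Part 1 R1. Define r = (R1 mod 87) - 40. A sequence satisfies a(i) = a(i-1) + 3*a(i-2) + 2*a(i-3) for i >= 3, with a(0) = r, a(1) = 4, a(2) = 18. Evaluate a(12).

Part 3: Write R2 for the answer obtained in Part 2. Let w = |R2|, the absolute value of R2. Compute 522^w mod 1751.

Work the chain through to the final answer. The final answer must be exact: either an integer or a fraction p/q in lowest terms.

149

Part 1: squarings mod 1149: 278^1=278, 278^2=301, 278^4=979, 278^8=175, 278^16=751, 278^32=991, 278^64=835, 278^128=931, 278^256=415, 278^512=1024, 278^1024=688, 278^2048=1105, 278^4096=787, 278^8192=58, 278^16384=1066, 278^32768=1144, 278^65536=25, 278^131072=625, 278^262144=1114, 278^524288=76; 278^696476 = 278^4 * 278^8 * 278^16 * 278^128 * 278^8192 * 278^32768 * 278^131072 * 278^524288 = 1042 (mod 1149); answer 1042
Part 2: R1 = 1042; r = 45; a(3) = 1*(18) + 3*(4) + 2*(45) = 120; iterating: a(3)=120, a(4)=182, a(5)=578, a(6)=1364, a(7)=3462, a(8)=8710, a(9)=21824, a(10)=54878, a(11)=137770, a(12)=346052; answer 346052
Part 3: R2 = 346052; w = 346052; squarings mod 1751: 522^1=522, 522^2=1079, 522^4=1577, 522^8=509, 522^16=1684, 522^32=987, 522^64=613, 522^128=1055, 522^256=1140, 522^512=358, 522^1024=341, 522^2048=715, 522^4096=1684, 522^8192=987, 522^16384=613, 522^32768=1055, 522^65536=1140, 522^131072=358, 522^262144=341; 522^346052 = 522^4 * 522^64 * 522^128 * 522^256 * 522^512 * 522^1024 * 522^16384 * 522^65536 * 522^262144 = 149 (mod 1751); answer 149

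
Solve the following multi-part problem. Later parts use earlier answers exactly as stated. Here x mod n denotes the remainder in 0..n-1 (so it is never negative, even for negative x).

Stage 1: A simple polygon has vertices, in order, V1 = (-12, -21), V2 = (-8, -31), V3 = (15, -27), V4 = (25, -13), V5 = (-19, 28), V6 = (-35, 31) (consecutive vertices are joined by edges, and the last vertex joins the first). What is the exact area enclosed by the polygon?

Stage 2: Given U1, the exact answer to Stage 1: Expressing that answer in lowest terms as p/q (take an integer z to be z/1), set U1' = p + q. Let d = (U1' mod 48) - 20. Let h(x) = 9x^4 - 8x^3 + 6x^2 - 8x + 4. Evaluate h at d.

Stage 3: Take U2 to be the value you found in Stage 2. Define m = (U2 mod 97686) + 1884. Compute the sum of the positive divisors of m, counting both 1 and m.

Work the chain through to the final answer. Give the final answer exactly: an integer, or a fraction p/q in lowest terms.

27992

Stage 1: cross terms: (-12*-31 - -8*-21)=204, (-8*-27 - 15*-31)=681, (15*-13 - 25*-27)=480, (25*28 - -19*-13)=453, (-19*31 - -35*28)=391, (-35*-21 - -12*31)=1107; twice the area = |3316| = 3316; area = 1658; answer 1658
Stage 2: U1 = 1658; threaded value p + q = 1659; d = 7; 9*(7)^4 - 8*(7)^3 + 6*(7)^2 - 8*(7)^1 + 4 = (21609) + (-2744) + (294) + (-56) + (4) = 19107; answer 19107
Stage 3: U2 = 19107; m = 20991; 20991 = 3 * 6997; sigma = (1 + 3) * (1 + 6997) = 4 * 6998 = 27992; answer 27992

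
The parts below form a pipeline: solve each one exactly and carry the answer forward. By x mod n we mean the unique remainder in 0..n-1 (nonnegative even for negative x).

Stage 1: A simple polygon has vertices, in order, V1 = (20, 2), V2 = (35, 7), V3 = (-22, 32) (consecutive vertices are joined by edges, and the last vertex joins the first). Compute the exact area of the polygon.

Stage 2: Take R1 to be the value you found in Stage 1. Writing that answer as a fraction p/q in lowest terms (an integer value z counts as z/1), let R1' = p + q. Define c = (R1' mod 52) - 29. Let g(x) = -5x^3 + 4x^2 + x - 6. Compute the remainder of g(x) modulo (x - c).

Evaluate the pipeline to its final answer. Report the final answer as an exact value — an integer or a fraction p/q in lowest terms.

Stage 1: cross terms: (20*7 - 35*2)=70, (35*32 - -22*7)=1274, (-22*2 - 20*32)=-684; twice the area = |660| = 660; area = 330; answer 330
Stage 2: R1 = 330; threaded value p + q = 331; c = -10; remainder = value at the root: -5*(-10)^3 + 4*(-10)^2 + 1*(-10)^1 - 6 = (5000) + (400) + (-10) + (-6) = 5384; answer 5384

5384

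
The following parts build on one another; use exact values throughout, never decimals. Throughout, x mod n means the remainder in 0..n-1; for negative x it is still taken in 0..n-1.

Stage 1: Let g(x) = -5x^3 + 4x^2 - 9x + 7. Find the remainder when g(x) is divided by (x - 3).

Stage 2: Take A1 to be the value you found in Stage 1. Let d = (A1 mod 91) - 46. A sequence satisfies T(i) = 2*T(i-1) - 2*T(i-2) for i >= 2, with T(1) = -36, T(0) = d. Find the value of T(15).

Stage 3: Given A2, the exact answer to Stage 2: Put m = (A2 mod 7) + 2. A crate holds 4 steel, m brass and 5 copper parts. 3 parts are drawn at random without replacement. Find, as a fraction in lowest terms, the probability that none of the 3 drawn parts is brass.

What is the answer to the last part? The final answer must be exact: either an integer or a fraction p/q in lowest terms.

28/55

Stage 1: remainder = value at the root: -5*(3)^3 + 4*(3)^2 - 9*(3)^1 + 7 = (-135) + (36) + (-27) + (7) = -119; answer -119
Stage 2: A1 = -119; d = 17; T(2) = 2*(-36) - 2*(17) = -106; iterating: T(2)=-106, T(3)=-140, T(4)=-68, T(5)=144, T(6)=424, T(7)=560, T(8)=272, T(9)=-576, T(10)=-1696, T(11)=-2240, T(12)=-1088, T(13)=2304, T(14)=6784, T(15)=8960; answer 8960
Stage 3: A2 = 8960; m = 2; total draws C(11,3) = 165; favorable C(9,3) = 84; P = 28/55; answer 28/55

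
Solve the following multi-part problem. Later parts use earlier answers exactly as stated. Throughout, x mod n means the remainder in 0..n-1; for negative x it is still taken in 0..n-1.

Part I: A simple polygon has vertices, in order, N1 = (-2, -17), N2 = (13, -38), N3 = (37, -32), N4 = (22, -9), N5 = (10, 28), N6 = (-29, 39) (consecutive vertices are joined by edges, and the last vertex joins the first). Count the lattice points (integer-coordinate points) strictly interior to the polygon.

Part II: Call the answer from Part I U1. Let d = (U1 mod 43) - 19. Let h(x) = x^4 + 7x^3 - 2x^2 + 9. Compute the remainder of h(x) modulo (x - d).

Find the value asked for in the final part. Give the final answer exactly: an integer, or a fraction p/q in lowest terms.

Part I: cross terms: (-2*-38 - 13*-17)=297, (13*-32 - 37*-38)=990, (37*-9 - 22*-32)=371, (22*28 - 10*-9)=706, (10*39 - -29*28)=1202, (-29*-17 - -2*39)=571; twice the area = |4137| = 4137; area = 4137/2; boundary points = 3 + 6 + 1 + 1 + 1 + 1 = 13; strictly interior points = area - boundary/2 + 1 = 2063; answer 2063
Part II: U1 = 2063; d = 23; remainder = value at the root: 1*(23)^4 + 7*(23)^3 - 2*(23)^2 + 9 = (279841) + (85169) + (-1058) + (9) = 363961; answer 363961

363961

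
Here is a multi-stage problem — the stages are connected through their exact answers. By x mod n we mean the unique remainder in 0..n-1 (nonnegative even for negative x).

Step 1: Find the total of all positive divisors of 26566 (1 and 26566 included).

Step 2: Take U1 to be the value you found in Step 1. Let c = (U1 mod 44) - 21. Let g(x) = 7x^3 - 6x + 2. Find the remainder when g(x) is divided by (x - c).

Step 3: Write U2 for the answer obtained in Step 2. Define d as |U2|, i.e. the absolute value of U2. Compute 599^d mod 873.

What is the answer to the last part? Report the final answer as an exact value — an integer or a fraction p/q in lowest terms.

365

Step 1: 26566 = 2 * 37 * 359; sigma = (1 + 2) * (1 + 37) * (1 + 359) = 3 * 38 * 360 = 41040; answer 41040
Step 2: U1 = 41040; c = 11; remainder = value at the root: 7*(11)^3 - 6*(11)^1 + 2 = (9317) + (-66) + (2) = 9253; answer 9253
Step 3: U2 = 9253; d = 9253; squarings mod 873: 599^1=599, 599^2=871, 599^4=4, 599^8=16, 599^16=256, 599^32=61, 599^64=229, 599^128=61, 599^256=229, 599^512=61, 599^1024=229, 599^2048=61, 599^4096=229, 599^8192=61; 599^9253 = 599^1 * 599^4 * 599^32 * 599^1024 * 599^8192 = 365 (mod 873); answer 365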